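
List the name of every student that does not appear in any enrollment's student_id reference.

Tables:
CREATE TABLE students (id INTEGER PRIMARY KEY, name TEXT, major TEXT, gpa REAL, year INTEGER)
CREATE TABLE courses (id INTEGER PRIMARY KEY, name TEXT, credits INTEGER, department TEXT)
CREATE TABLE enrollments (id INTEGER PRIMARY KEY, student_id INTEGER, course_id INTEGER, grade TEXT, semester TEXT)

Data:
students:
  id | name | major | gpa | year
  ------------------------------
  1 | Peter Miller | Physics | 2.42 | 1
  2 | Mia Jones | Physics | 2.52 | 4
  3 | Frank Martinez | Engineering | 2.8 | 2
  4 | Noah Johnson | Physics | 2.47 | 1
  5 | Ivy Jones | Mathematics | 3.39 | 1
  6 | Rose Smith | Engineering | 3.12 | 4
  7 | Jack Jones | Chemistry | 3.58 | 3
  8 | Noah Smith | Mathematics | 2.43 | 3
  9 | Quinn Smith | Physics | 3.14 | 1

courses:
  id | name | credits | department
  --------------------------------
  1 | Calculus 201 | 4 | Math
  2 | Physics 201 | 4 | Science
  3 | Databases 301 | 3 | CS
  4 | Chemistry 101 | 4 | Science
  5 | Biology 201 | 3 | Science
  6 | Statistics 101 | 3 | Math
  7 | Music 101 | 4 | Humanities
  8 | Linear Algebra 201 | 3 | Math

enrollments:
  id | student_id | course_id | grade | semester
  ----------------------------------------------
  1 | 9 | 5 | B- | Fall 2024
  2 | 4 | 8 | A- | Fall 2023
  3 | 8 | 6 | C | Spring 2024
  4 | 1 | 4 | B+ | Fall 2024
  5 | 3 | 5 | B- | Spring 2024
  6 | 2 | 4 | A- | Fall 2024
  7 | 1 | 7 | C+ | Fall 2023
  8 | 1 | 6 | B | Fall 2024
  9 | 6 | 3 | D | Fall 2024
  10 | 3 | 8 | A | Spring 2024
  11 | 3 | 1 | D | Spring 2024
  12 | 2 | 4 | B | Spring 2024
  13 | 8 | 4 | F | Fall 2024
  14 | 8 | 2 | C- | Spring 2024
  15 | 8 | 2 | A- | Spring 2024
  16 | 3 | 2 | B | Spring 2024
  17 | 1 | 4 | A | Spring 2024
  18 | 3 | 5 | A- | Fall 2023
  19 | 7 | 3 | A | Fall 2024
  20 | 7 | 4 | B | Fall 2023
SELECT p.name FROM students p LEFT JOIN enrollments c ON c.student_id = p.id WHERE c.id IS NULL

Execution result:
Ivy Jones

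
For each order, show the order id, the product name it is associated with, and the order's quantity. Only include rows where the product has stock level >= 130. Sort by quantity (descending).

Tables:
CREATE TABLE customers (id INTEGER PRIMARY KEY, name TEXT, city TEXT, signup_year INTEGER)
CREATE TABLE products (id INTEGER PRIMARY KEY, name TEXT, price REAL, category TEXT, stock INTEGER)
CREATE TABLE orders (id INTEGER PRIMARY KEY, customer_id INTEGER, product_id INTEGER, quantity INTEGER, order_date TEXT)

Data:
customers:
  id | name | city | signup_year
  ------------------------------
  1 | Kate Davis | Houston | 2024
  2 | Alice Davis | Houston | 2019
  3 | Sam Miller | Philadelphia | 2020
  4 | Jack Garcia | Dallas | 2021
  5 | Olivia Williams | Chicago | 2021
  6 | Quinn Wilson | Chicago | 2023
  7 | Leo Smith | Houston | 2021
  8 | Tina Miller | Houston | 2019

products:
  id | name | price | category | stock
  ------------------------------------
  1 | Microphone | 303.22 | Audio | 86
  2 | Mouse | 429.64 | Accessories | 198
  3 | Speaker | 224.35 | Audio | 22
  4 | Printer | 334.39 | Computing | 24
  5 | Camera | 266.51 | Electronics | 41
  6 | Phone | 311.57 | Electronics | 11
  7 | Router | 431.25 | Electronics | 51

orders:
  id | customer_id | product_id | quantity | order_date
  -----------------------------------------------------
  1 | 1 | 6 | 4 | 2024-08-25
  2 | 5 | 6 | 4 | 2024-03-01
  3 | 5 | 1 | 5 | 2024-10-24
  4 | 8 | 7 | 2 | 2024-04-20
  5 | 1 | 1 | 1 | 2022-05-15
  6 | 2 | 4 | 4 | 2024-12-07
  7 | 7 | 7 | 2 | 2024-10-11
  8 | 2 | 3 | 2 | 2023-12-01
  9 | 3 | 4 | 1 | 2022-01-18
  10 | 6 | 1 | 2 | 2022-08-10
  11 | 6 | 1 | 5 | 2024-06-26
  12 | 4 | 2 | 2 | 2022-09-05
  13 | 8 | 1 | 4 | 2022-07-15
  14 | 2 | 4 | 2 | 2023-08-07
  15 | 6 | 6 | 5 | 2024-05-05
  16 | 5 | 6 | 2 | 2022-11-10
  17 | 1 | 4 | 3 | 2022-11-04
SELECT c.id, p.name AS product, c.quantity FROM orders c JOIN products p ON c.product_id = p.id WHERE p.stock >= 130 ORDER BY c.quantity DESC

Execution result:
id | product | quantity
12 | Mouse | 2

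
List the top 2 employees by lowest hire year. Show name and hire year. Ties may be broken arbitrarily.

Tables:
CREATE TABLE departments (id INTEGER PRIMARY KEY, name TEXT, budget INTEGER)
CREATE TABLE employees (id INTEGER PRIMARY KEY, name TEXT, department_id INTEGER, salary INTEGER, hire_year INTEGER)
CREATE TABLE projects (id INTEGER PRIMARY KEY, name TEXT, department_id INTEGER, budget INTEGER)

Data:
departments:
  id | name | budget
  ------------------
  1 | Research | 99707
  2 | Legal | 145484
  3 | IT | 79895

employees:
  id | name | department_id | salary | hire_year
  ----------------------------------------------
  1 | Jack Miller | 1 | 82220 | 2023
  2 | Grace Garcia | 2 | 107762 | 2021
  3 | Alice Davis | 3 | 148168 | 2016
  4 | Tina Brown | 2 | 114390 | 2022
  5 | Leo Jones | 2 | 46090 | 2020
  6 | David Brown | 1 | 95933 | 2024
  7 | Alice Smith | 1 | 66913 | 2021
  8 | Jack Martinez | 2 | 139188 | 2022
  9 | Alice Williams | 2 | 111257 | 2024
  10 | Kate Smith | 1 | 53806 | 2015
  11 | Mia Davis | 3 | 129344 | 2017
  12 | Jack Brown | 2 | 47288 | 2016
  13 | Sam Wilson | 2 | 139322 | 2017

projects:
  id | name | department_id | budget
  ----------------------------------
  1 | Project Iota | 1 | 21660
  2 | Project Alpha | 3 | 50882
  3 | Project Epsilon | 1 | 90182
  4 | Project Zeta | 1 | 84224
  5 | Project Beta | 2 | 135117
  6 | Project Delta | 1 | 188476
SELECT name, hire_year FROM employees ORDER BY hire_year ASC LIMIT 2

Execution result:
name | hire_year
Kate Smith | 2015
Alice Davis | 2016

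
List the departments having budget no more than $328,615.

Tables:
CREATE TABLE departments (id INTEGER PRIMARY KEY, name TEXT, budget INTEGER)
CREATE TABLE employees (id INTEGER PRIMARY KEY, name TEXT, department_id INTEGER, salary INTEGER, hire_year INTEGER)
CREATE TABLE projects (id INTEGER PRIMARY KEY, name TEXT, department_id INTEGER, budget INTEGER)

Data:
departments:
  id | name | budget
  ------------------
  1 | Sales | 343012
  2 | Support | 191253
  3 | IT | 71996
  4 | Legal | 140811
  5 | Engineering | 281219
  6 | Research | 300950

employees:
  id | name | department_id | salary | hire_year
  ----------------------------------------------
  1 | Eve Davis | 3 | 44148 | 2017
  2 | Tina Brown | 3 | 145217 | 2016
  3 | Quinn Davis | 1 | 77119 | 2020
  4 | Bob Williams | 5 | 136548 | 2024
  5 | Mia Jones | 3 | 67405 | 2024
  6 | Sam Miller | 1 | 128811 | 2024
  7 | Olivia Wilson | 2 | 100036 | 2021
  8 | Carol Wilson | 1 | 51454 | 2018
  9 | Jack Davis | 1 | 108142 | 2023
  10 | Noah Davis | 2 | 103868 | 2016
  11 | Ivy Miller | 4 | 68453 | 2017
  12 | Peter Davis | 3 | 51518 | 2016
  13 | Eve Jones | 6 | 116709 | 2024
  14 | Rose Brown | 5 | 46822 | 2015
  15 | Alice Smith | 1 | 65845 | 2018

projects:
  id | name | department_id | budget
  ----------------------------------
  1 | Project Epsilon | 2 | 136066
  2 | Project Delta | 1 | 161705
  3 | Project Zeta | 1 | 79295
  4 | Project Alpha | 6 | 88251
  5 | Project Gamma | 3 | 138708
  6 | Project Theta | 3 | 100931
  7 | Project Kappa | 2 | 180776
SELECT name, budget FROM departments WHERE budget <= 328615

Execution result:
name | budget
Support | 191253
IT | 71996
Legal | 140811
Engineering | 281219
Research | 300950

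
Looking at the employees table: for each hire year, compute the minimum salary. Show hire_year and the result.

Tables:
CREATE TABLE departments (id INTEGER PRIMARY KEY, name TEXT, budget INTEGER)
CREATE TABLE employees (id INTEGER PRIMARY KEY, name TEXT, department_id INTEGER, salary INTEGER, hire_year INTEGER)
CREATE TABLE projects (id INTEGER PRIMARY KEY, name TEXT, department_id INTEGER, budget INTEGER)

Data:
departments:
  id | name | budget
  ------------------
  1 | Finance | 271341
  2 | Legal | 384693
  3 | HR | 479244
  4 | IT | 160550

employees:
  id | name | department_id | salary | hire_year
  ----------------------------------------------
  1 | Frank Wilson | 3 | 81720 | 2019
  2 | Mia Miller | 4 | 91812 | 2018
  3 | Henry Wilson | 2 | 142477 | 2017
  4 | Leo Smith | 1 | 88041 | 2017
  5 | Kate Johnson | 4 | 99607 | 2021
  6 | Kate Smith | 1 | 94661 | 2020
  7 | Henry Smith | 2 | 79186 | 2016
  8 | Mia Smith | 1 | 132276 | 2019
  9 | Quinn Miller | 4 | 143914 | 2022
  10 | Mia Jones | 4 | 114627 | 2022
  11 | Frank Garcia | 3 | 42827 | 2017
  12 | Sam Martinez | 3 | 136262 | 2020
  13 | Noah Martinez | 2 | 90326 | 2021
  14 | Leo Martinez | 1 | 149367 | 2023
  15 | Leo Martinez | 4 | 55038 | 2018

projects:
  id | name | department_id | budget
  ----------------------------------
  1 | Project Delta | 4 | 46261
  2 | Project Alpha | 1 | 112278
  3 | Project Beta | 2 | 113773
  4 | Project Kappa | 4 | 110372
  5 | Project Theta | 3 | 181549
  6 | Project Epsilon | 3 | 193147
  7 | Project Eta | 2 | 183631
SELECT hire_year, MIN(salary) AS min_salary FROM employees GROUP BY hire_year

Execution result:
hire_year | min_salary
2016 | 79186
2017 | 42827
2018 | 55038
2019 | 81720
2020 | 94661
2021 | 90326
2022 | 114627
2023 | 149367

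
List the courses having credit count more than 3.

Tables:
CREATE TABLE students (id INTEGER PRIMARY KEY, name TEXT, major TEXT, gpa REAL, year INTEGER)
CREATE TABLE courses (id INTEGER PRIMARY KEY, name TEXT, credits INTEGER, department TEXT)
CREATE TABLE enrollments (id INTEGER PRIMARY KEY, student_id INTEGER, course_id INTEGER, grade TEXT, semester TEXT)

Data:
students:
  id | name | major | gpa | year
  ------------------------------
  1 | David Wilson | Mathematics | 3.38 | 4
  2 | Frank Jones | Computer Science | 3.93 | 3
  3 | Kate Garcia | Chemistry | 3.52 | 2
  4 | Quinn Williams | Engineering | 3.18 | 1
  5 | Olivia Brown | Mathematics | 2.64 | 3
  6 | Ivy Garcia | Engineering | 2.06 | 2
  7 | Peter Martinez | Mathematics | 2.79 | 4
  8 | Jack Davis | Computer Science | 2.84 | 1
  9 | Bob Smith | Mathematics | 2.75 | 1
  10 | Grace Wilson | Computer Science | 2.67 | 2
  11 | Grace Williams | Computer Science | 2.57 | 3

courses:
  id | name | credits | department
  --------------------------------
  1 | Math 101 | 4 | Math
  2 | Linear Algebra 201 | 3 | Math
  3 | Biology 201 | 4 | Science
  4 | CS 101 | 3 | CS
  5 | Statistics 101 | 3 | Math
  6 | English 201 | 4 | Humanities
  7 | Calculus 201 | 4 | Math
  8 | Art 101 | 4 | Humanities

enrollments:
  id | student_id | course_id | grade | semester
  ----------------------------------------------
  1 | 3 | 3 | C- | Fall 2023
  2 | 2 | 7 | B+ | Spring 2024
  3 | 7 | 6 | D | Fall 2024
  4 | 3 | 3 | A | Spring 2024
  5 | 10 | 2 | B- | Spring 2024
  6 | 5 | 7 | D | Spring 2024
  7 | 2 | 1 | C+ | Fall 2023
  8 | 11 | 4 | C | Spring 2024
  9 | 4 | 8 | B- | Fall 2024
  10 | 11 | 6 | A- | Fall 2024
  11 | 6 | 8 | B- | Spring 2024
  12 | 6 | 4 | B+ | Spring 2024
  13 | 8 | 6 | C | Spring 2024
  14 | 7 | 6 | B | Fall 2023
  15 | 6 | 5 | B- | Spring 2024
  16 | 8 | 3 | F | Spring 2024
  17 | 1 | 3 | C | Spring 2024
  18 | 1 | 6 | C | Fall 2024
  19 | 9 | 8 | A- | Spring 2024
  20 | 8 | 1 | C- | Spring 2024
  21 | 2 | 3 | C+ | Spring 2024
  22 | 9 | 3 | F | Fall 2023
SELECT name, credits FROM courses WHERE credits > 3

Execution result:
name | credits
Math 101 | 4
Biology 201 | 4
English 201 | 4
Calculus 201 | 4
Art 101 | 4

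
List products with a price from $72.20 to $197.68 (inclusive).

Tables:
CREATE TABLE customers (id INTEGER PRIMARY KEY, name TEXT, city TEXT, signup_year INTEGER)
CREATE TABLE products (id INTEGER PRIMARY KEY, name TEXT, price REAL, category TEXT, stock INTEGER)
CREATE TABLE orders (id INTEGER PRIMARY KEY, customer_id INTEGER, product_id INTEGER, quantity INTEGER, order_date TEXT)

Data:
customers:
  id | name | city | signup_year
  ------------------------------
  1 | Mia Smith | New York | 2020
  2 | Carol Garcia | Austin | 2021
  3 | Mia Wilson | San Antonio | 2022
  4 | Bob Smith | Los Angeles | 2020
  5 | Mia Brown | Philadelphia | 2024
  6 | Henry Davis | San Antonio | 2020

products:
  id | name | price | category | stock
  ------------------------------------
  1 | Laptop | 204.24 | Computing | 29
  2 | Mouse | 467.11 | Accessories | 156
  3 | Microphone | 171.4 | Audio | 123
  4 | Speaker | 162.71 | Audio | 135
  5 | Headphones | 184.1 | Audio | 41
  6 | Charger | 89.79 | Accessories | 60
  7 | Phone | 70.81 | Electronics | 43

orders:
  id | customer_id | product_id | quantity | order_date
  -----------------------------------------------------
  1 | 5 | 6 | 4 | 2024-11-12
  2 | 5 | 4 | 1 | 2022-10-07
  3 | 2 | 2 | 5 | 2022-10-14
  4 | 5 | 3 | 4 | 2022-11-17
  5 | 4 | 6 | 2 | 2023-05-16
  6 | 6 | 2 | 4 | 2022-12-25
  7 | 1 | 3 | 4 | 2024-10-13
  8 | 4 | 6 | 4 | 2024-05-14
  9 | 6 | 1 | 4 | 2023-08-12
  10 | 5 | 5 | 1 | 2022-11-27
SELECT name, price FROM products WHERE price BETWEEN 72.2 AND 197.68

Execution result:
name | price
Microphone | 171.40
Speaker | 162.71
Headphones | 184.10
Charger | 89.79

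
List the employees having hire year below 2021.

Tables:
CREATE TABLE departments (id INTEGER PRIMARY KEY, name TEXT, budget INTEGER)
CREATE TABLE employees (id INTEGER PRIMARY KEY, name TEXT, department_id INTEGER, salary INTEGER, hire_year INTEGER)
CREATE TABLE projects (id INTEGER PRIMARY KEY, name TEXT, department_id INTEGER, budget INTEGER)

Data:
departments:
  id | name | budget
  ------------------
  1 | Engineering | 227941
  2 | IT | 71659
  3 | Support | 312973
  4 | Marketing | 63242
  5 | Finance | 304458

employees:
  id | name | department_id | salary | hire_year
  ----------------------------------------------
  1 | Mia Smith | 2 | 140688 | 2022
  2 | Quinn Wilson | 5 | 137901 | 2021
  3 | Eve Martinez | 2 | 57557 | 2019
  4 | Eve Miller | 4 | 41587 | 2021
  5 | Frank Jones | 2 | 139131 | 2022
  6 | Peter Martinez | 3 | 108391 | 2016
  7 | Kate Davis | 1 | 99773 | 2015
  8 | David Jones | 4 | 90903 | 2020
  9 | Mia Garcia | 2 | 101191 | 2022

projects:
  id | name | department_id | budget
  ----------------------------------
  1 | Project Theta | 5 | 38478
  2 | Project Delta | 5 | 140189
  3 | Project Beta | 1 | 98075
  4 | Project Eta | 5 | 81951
SELECT name, hire_year FROM employees WHERE hire_year < 2021

Execution result:
name | hire_year
Eve Martinez | 2019
Peter Martinez | 2016
Kate Davis | 2015
David Jones | 2020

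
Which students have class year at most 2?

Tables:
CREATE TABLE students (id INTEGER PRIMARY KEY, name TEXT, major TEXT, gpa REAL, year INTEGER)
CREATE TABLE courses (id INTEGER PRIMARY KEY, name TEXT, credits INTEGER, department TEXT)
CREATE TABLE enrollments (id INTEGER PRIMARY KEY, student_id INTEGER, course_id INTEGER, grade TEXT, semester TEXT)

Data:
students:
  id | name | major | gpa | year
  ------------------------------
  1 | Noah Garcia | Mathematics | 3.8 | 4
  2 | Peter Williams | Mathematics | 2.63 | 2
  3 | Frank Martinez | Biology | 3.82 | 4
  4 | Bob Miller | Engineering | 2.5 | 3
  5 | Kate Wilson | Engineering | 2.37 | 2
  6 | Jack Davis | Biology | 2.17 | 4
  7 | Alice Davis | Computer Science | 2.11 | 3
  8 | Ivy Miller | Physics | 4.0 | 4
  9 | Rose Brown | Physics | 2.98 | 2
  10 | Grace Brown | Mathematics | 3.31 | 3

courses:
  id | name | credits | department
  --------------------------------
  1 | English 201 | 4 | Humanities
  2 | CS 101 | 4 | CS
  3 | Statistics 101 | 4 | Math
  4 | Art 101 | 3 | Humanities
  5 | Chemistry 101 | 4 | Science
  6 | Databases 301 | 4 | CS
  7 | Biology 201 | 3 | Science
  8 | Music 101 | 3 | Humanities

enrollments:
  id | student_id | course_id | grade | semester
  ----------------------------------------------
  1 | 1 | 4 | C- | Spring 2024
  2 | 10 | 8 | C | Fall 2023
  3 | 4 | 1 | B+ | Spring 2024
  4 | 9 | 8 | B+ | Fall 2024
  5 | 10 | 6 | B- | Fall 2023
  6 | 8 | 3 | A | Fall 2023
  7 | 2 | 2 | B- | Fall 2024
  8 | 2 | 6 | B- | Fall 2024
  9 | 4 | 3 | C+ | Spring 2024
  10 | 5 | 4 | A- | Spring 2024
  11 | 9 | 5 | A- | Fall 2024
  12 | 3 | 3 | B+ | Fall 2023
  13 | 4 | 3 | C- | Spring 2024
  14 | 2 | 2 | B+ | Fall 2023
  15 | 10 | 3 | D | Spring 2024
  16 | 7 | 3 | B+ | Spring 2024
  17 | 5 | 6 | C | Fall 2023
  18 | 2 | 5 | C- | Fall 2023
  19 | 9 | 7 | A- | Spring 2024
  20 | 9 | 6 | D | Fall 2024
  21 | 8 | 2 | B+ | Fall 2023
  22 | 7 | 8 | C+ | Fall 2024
SELECT name, year FROM students WHERE year <= 2

Execution result:
name | year
Peter Williams | 2
Kate Wilson | 2
Rose Brown | 2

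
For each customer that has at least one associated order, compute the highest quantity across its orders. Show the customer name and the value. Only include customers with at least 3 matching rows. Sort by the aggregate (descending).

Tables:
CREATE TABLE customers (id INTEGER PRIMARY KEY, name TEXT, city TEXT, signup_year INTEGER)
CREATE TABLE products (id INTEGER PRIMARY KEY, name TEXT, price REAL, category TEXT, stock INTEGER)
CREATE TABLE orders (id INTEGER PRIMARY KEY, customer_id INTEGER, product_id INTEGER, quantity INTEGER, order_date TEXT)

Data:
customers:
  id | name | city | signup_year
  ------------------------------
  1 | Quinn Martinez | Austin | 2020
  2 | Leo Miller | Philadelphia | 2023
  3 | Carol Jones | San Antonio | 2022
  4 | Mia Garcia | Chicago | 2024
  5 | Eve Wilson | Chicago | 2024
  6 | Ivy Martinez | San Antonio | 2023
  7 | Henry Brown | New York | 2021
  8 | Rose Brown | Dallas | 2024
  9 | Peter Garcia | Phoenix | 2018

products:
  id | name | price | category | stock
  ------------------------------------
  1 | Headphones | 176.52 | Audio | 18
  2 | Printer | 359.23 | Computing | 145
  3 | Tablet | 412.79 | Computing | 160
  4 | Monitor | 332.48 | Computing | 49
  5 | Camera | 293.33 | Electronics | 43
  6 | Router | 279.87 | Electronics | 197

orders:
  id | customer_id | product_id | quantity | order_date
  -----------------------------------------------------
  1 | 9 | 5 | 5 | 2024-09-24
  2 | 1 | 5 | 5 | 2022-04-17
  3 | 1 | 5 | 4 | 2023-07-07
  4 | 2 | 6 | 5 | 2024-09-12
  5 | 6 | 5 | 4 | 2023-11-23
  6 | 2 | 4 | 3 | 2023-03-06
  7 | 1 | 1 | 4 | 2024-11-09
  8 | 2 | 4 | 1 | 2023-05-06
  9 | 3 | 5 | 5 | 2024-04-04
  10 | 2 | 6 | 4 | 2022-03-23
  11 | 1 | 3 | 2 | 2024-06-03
SELECT p.name, MAX(c.quantity) AS max_quantity FROM orders c JOIN customers p ON c.customer_id = p.id GROUP BY p.id, p.name HAVING COUNT(*) >= 3 ORDER BY max_quantity DESC

Execution result:
name | max_quantity
Quinn Martinez | 5
Leo Miller | 5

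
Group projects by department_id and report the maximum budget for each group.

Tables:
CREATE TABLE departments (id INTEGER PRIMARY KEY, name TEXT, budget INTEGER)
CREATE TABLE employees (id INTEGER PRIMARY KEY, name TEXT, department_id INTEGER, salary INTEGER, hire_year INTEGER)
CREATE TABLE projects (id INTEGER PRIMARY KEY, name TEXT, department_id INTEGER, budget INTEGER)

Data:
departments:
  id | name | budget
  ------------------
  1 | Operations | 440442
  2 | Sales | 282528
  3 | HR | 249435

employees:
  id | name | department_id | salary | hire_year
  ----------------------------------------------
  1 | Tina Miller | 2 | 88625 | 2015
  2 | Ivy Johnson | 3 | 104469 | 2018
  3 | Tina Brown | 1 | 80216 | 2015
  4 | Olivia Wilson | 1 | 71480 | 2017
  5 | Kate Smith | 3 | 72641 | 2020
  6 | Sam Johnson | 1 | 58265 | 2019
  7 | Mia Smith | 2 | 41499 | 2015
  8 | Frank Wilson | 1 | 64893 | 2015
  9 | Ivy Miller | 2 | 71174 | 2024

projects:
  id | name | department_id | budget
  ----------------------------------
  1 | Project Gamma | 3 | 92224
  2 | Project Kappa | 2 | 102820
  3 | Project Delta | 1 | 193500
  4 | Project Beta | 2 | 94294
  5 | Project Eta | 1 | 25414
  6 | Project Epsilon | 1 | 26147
SELECT department_id, MAX(budget) AS max_budget FROM projects GROUP BY department_id

Execution result:
department_id | max_budget
1 | 193500
2 | 102820
3 | 92224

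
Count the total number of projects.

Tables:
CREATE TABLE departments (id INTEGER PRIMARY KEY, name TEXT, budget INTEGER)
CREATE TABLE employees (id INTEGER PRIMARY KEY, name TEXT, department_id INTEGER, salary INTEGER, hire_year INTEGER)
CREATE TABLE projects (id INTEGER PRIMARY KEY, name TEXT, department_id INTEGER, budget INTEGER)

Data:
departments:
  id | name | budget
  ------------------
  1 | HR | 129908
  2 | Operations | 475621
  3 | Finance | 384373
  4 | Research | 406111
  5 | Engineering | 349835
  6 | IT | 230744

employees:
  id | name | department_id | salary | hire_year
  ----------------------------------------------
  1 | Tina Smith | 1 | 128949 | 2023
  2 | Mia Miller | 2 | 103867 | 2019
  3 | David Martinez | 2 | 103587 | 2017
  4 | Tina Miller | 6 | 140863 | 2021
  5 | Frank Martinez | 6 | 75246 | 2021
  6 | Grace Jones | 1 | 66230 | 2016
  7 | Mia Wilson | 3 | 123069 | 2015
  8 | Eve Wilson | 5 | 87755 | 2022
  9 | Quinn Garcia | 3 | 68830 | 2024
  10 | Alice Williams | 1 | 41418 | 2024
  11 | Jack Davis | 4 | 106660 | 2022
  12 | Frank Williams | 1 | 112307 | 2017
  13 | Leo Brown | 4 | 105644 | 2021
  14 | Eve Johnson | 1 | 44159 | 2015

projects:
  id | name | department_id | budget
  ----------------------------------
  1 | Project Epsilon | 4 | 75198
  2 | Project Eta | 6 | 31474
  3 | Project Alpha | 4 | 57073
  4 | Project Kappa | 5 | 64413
SELECT COUNT(*) FROM projects

Execution result:
4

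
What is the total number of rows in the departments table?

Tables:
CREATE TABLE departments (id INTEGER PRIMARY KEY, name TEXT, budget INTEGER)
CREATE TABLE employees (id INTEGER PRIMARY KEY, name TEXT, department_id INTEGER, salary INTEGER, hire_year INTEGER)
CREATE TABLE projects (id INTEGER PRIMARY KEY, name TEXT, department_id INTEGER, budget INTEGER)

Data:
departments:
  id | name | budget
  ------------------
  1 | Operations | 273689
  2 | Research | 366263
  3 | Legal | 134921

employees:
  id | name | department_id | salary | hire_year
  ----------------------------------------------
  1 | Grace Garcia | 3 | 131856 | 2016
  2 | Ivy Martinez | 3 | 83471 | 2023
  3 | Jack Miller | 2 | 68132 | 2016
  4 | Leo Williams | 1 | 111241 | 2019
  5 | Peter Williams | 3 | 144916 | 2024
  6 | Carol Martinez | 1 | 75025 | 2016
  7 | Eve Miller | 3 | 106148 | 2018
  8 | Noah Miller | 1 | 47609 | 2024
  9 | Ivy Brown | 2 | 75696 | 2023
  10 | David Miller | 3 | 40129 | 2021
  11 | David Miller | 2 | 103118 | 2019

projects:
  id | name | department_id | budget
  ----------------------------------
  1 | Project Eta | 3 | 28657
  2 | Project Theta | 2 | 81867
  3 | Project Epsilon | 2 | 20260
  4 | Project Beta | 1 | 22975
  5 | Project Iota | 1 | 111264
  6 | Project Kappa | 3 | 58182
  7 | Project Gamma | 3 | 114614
SELECT COUNT(*) FROM departments

Execution result:
3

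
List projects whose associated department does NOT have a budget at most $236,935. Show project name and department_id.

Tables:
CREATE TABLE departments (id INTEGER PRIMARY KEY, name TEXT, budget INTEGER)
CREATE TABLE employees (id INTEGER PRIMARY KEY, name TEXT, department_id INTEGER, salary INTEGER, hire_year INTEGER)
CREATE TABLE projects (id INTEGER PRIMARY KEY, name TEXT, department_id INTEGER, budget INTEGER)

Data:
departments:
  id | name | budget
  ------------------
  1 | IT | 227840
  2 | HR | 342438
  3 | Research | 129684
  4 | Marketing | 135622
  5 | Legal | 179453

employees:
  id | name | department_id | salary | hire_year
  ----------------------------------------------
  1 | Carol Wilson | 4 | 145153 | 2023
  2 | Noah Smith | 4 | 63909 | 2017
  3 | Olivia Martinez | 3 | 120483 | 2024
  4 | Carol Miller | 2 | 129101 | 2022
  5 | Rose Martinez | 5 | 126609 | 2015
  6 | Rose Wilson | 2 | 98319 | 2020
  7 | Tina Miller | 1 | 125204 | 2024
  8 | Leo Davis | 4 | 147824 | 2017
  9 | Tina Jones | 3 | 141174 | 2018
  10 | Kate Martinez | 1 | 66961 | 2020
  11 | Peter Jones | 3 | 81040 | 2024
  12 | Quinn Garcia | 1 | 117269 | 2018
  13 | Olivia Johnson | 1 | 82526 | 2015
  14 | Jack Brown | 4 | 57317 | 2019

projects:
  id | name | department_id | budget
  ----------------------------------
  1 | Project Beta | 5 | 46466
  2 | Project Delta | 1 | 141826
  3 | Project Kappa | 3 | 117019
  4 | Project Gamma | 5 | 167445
SELECT name, department_id FROM projects WHERE department_id NOT IN (SELECT id FROM departments WHERE budget <= 236935)

Execution result:
(no rows)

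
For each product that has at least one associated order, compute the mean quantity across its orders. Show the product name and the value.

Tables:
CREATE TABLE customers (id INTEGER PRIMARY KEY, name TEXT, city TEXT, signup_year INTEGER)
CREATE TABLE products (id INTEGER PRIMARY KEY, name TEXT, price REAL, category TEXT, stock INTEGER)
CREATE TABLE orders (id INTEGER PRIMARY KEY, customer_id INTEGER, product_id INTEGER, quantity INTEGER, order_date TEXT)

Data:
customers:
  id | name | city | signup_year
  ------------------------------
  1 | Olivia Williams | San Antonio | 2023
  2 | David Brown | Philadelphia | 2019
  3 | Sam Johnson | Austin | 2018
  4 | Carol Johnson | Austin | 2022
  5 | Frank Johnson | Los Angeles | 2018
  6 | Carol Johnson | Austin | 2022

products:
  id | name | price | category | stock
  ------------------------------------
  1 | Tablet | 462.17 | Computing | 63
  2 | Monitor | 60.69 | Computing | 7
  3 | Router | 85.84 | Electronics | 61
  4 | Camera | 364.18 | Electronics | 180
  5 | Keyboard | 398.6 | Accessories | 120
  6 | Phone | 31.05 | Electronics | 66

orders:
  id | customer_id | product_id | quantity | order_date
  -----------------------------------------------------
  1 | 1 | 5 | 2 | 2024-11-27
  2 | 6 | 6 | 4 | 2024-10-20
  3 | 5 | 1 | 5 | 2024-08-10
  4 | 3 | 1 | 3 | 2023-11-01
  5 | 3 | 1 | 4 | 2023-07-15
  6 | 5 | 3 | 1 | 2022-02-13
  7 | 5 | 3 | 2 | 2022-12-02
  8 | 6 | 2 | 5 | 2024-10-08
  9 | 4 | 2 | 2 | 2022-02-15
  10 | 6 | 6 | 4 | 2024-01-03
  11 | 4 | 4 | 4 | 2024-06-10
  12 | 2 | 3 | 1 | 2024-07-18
SELECT p.name, AVG(c.quantity) AS avg_quantity FROM orders c JOIN products p ON c.product_id = p.id GROUP BY p.id, p.name

Execution result:
name | avg_quantity
Tablet | 4.00
Monitor | 3.50
Router | 1.33
Camera | 4.00
Keyboard | 2.00
Phone | 4.00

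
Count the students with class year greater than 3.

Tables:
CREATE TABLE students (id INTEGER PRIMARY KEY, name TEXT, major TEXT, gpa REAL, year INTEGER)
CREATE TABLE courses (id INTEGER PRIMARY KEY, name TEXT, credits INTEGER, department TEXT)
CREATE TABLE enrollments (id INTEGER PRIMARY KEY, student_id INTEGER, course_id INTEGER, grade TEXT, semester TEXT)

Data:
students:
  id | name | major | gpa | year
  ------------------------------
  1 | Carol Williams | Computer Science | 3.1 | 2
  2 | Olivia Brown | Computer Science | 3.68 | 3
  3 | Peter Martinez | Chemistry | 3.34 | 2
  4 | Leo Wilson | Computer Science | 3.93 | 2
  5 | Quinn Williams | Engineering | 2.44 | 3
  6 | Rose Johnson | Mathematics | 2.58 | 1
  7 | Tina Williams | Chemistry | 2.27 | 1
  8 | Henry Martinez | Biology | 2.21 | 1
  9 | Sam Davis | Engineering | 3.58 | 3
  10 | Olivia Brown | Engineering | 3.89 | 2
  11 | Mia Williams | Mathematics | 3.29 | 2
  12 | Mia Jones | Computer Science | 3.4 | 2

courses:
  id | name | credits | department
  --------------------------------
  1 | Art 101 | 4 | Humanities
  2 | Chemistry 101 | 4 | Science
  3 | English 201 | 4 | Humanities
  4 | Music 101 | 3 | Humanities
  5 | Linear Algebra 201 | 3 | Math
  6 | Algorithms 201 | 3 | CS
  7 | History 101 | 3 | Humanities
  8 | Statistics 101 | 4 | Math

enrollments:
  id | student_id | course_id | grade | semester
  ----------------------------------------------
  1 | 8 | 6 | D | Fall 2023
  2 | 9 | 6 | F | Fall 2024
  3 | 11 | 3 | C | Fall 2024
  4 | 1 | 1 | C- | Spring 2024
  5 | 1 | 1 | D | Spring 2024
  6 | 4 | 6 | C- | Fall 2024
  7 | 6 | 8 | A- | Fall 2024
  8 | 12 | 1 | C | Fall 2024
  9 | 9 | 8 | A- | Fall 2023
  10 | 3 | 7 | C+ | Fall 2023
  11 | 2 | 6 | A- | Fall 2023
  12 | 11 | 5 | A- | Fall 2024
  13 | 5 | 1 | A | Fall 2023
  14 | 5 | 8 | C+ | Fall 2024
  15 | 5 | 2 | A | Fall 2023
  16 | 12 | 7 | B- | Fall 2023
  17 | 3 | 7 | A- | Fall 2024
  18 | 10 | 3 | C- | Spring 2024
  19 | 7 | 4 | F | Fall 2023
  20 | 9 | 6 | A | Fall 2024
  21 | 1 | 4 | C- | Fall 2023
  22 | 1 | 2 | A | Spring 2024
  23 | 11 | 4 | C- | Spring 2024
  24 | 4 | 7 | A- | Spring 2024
SELECT COUNT(*) FROM students WHERE year > 3

Execution result:
0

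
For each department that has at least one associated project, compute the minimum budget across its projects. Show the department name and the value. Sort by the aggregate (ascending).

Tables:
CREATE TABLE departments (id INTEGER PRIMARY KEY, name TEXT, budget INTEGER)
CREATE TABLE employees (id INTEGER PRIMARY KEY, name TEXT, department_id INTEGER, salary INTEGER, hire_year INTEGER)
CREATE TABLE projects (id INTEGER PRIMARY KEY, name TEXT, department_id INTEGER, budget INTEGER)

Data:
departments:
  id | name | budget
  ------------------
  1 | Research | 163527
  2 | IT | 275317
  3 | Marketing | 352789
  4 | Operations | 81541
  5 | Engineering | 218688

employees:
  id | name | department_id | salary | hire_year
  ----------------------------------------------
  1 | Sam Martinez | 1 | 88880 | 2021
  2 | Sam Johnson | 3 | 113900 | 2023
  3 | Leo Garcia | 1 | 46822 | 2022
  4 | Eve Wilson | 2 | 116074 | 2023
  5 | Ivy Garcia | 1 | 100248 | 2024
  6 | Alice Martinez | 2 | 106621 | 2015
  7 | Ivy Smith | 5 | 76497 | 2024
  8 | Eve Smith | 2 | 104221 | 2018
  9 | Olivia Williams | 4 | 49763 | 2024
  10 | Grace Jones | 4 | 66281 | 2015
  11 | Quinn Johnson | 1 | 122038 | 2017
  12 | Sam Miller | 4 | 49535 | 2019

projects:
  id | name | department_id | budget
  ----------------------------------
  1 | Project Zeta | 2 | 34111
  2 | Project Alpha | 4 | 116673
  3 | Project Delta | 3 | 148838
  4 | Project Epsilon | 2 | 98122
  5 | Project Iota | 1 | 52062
SELECT p.name, MIN(c.budget) AS min_budget FROM projects c JOIN departments p ON c.department_id = p.id GROUP BY p.id, p.name ORDER BY min_budget ASC

Execution result:
name | min_budget
IT | 34111
Research | 52062
Operations | 116673
Marketing | 148838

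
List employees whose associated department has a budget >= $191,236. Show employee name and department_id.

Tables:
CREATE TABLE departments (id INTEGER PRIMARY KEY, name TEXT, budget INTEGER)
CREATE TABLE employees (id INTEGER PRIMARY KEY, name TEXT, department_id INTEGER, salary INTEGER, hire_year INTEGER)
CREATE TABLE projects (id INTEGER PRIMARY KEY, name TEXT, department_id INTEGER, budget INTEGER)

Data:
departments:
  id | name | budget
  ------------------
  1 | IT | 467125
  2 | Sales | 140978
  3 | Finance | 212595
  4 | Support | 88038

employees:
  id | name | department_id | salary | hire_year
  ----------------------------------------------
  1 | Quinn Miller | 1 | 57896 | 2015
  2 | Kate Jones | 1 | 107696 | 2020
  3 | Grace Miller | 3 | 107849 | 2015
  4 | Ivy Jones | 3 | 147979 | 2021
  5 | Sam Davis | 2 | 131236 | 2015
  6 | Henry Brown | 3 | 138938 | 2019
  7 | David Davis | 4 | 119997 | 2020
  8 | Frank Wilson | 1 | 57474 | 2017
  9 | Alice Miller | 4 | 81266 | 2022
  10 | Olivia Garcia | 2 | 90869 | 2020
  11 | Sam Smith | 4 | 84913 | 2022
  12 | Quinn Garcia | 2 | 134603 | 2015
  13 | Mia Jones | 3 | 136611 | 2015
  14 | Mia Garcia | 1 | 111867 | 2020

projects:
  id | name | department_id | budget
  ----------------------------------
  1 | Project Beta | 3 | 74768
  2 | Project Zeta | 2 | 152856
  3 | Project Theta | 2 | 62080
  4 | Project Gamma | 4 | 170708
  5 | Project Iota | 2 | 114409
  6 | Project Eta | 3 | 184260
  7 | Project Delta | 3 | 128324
SELECT name, department_id FROM employees WHERE department_id IN (SELECT id FROM departments WHERE budget >= 191236)

Execution result:
name | department_id
Quinn Miller | 1
Kate Jones | 1
Grace Miller | 3
Ivy Jones | 3
Henry Brown | 3
Frank Wilson | 1
Mia Jones | 3
Mia Garcia | 1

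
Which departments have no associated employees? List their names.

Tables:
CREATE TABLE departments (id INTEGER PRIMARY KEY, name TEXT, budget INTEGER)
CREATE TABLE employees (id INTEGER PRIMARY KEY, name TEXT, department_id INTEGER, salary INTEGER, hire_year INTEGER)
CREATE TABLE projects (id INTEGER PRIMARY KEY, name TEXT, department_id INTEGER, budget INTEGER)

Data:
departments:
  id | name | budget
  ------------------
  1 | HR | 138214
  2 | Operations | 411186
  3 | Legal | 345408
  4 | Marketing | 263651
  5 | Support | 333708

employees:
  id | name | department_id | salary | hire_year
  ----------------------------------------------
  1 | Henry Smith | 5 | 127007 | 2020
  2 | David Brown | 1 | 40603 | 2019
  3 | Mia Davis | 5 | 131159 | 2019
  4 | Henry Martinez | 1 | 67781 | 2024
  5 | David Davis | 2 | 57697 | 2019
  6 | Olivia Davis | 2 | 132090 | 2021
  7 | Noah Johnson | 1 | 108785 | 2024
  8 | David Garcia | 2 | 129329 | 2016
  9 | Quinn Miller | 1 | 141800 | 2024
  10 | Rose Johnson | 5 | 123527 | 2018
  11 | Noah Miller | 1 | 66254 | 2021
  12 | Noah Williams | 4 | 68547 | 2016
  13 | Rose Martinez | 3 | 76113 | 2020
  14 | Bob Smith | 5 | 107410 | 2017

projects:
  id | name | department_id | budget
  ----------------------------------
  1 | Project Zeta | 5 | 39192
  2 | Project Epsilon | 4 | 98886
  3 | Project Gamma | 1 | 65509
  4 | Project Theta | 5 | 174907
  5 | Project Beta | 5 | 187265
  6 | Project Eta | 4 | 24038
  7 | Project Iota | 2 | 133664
SELECT p.name FROM departments p LEFT JOIN employees c ON c.department_id = p.id WHERE c.id IS NULL

Execution result:
(no rows)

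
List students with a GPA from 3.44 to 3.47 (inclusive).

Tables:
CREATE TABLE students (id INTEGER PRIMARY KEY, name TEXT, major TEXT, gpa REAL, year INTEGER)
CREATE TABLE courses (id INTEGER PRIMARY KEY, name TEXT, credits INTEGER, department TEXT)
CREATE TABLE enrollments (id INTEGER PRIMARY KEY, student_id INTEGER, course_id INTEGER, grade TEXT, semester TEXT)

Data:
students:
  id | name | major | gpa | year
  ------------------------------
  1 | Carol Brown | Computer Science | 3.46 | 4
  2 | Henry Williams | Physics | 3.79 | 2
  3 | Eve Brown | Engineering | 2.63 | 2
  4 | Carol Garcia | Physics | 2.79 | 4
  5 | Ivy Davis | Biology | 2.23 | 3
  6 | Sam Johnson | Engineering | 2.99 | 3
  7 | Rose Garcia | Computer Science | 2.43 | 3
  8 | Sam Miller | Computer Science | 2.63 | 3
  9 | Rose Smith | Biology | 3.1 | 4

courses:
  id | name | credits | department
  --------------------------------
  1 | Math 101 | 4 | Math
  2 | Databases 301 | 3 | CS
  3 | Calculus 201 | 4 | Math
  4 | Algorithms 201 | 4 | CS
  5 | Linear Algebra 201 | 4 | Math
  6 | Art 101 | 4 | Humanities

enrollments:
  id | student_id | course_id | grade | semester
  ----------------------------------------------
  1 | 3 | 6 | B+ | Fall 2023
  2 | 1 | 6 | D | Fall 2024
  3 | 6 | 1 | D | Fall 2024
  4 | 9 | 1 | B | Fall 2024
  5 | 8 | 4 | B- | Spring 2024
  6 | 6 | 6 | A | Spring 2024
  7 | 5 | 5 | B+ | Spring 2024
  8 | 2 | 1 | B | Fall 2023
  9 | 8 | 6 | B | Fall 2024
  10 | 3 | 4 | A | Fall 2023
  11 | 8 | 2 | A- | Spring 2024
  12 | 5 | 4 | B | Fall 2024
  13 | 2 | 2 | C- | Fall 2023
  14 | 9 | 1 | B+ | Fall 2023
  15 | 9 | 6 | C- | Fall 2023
SELECT name, gpa FROM students WHERE gpa BETWEEN 3.44 AND 3.47

Execution result:
name | gpa
Carol Brown | 3.46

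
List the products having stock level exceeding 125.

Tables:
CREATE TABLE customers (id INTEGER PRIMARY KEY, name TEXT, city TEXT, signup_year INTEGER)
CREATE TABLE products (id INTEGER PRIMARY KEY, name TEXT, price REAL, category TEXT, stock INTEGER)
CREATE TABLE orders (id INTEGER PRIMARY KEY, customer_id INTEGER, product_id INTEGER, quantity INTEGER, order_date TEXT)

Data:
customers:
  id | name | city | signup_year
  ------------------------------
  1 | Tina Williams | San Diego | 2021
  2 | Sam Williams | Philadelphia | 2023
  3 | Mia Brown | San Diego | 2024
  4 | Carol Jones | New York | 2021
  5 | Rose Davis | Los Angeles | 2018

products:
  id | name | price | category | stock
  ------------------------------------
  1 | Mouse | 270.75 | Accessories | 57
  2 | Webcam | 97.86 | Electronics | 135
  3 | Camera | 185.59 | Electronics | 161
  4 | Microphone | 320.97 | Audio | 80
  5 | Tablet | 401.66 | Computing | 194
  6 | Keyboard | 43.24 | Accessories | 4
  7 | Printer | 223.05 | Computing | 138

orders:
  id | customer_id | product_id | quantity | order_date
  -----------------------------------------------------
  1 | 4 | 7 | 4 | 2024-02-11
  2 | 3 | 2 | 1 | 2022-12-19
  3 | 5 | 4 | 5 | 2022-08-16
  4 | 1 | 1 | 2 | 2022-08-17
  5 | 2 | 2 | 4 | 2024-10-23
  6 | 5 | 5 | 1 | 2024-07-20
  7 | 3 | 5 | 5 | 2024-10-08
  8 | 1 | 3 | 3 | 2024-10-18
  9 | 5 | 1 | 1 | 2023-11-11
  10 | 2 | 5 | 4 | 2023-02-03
SELECT name, stock FROM products WHERE stock > 125

Execution result:
name | stock
Webcam | 135
Camera | 161
Tablet | 194
Printer | 138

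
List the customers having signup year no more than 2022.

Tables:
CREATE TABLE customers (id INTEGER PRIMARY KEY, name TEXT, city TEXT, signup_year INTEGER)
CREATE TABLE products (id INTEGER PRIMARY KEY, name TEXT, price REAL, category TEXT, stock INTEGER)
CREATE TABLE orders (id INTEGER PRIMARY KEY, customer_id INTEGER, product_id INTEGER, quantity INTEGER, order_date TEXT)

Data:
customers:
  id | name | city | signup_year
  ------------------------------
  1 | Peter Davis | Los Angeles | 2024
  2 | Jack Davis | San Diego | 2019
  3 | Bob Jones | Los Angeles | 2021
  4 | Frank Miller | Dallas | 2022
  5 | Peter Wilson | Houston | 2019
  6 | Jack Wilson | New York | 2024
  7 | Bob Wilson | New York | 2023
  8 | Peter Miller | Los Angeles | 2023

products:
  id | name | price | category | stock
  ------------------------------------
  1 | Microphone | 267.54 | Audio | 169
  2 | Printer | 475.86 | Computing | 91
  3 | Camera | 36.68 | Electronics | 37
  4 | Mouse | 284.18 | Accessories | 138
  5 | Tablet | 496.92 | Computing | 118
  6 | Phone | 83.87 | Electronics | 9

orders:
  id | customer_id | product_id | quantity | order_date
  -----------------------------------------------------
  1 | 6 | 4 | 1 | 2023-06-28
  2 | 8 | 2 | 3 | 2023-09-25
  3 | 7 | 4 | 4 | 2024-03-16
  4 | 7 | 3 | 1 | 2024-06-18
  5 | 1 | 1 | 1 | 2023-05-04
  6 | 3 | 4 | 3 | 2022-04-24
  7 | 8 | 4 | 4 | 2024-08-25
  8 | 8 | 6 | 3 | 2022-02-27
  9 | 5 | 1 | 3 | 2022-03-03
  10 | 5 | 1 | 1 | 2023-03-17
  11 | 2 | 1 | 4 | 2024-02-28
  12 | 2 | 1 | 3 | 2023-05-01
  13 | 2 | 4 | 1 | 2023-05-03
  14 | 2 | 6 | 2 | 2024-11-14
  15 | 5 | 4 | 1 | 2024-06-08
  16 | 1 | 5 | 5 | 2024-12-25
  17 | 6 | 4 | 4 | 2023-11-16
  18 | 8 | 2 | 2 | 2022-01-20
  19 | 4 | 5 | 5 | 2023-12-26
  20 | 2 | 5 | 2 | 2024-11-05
SELECT name, signup_year FROM customers WHERE signup_year <= 2022

Execution result:
name | signup_year
Jack Davis | 2019
Bob Jones | 2021
Frank Miller | 2022
Peter Wilson | 2019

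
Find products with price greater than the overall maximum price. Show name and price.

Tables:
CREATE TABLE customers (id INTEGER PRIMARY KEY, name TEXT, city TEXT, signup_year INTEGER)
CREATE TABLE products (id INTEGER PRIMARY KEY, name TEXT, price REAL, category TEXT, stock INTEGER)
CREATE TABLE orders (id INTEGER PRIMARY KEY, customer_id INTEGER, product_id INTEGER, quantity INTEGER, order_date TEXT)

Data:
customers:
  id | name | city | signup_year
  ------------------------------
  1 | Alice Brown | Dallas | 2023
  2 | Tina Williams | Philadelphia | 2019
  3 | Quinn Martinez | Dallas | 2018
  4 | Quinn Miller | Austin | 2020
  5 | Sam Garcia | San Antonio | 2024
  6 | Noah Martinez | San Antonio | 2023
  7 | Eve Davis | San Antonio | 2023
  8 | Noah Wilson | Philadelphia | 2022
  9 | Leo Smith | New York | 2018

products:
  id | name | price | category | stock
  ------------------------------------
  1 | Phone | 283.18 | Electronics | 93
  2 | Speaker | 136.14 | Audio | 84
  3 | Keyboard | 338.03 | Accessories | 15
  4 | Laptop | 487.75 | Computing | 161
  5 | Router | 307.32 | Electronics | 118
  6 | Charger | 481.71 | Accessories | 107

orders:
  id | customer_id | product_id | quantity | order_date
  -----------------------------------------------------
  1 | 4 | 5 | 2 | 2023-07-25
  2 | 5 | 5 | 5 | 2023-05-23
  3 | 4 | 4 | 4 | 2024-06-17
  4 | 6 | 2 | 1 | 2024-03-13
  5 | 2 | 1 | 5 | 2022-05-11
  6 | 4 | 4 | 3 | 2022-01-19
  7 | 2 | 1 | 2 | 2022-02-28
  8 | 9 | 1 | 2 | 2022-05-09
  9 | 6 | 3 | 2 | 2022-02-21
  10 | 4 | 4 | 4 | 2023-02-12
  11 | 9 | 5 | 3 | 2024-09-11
SELECT name, price FROM products WHERE price > (SELECT MAX(price) FROM products)

Execution result:
(no rows)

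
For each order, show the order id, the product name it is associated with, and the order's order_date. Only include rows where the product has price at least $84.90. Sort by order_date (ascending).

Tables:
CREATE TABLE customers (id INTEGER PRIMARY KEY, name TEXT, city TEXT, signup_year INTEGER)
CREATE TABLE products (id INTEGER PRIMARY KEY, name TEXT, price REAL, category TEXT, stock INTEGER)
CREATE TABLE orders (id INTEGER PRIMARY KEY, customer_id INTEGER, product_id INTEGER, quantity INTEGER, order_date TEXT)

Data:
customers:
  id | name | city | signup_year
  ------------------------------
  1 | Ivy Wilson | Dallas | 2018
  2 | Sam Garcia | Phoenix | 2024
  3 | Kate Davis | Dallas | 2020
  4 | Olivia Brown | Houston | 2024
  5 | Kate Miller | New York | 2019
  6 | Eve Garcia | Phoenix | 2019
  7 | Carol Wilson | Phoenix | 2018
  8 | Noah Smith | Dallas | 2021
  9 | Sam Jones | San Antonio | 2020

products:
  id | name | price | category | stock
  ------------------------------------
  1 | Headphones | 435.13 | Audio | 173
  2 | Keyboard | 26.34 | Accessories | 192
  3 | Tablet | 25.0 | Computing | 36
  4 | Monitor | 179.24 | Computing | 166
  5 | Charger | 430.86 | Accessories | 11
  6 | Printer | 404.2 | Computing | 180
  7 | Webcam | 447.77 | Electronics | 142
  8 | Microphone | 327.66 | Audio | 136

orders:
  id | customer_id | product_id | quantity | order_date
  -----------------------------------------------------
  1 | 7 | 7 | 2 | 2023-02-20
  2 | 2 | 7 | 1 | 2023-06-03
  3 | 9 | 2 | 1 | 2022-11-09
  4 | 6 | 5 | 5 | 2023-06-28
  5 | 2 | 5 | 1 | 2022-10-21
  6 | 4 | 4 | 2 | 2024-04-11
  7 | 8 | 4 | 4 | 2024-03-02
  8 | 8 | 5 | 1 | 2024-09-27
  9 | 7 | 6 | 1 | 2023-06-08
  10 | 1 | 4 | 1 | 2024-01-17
SELECT c.id, p.name AS product, c.order_date FROM orders c JOIN products p ON c.product_id = p.id WHERE p.price >= 84.9 ORDER BY c.order_date ASC

Execution result:
id | product | order_date
5 | Charger | 2022-10-21
1 | Webcam | 2023-02-20
2 | Webcam | 2023-06-03
9 | Printer | 2023-06-08
4 | Charger | 2023-06-28
10 | Monitor | 2024-01-17
7 | Monitor | 2024-03-02
6 | Monitor | 2024-04-11
8 | Charger | 2024-09-27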